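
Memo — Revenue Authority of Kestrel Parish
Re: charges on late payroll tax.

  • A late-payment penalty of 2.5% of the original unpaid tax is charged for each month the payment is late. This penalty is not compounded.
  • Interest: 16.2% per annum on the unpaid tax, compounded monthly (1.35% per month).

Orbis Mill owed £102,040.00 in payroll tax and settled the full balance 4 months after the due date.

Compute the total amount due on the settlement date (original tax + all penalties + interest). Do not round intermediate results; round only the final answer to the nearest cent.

£117,866.75

Late-payment penalty: 4 × 2.5% × £102,040.00 = £10,204.00
Interest: £102,040.00 × ((1 + 0.0135)^4 − 1) = £102,040.00 × 0.0551034… = £5,622.7484…
Total = £102,040.00 + £10,204.0000 + £5,622.7484… = £117,866.75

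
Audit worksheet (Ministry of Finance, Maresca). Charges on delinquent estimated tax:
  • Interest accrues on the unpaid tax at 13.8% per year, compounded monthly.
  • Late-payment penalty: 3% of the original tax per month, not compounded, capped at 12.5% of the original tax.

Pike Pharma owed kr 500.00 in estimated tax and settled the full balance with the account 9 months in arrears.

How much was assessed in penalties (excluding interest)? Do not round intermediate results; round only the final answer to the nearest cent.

kr 62.50

Penalty (uncapped): 9 × 3% × kr 500.00 = kr 135.00; cap = 12.5% × kr 500.00 = kr 62.50 → penalty = kr 62.50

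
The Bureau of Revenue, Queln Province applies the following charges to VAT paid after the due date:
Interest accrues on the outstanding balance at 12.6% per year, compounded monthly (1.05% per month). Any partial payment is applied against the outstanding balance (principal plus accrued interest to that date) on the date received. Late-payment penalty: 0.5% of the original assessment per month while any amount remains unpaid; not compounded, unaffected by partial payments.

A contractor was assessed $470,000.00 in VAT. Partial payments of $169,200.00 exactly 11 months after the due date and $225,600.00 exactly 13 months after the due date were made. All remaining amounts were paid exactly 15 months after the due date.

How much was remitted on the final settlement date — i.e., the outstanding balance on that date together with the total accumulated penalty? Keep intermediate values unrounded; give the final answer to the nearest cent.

$178,189.79

Balance at month 11: $470,000.0000 × (1 + 0.0105)^11 = $527,226.6496…
After $169,200.00 payment: $527,226.6496… − $169,200.00 = $358,026.6496…
Balance at month 13: $358,026.6496… × (1 + 0.0105)^2 = $365,584.6817…
After $225,600.00 payment: $365,584.6817… − $225,600.00 = $139,984.6817…
Balance at month 15: $139,984.6817… × (1 + 0.0105)^2 = $142,939.7933…
Penalty: 15 × 0.5% × $470,000.00 = $35,250.00
Final settlement = outstanding balance + penalty = $142,939.7933… + $35,250.00 = $178,189.79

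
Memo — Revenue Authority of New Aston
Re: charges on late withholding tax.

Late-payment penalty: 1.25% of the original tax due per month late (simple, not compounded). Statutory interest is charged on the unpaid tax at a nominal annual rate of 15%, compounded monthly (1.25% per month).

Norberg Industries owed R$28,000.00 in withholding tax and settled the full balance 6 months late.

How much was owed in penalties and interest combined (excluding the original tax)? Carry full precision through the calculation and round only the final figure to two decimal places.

Late-payment penalty: 6 × 1.25% × R$28,000.00 = R$2,100.00
Interest: R$28,000.00 × ((1 + 0.0125)^6 − 1) = R$28,000.00 × 0.0773832… = R$2,166.7291…
Penalties + interest = R$2,100.0000 + R$2,166.7291… = R$4,266.73

R$4,266.73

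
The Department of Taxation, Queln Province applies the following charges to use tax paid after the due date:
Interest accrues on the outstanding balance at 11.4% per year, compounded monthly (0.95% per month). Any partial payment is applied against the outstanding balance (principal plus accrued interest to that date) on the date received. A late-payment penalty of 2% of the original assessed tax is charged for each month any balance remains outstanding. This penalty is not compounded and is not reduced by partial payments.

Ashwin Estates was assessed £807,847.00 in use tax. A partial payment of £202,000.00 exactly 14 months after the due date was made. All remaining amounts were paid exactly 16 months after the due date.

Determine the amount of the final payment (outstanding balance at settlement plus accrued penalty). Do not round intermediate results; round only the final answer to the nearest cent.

£992,443.66

Balance at month 14: £807,847.0000 × (1 + 0.0095)^14 = £922,184.1265…
After £202,000.00 payment: £922,184.1265… − £202,000.00 = £720,184.1265…
Balance at month 16: £720,184.1265… × (1 + 0.0095)^2 = £733,932.6215…
Penalty: 16 × 2% × £807,847.00 = £258,511.04
Final settlement = outstanding balance + penalty = £733,932.6215… + £258,511.04 = £992,443.66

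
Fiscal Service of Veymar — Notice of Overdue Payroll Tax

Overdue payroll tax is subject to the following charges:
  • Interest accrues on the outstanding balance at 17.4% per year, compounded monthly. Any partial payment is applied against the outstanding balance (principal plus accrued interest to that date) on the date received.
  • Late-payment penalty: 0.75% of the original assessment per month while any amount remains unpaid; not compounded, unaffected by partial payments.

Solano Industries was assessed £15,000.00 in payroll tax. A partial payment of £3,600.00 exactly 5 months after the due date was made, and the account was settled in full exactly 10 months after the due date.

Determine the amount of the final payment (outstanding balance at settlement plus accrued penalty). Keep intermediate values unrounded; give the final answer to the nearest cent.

£14,578.87

Monthly rate = 17.4% ÷ 12 = 1.45%
Balance at month 5: £15,000.0000 × (1 + 0.0145)^5 = £16,119.4981…
After £3,600.00 payment: £16,119.4981… − £3,600.00 = £12,519.4981…
Balance at month 10: £12,519.4981… × (1 + 0.0145)^5 = £13,453.8684…
Penalty: 10 × 0.75% × £15,000.00 = £1,125.00
Final settlement = outstanding balance + penalty = £13,453.8684… + £1,125.00 = £14,578.87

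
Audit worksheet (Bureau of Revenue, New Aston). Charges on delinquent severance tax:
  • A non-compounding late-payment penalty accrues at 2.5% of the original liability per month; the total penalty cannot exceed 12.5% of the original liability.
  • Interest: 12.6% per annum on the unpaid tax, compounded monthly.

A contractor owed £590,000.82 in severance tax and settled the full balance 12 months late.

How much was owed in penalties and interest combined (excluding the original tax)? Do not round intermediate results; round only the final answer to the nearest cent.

Penalty (uncapped): 12 × 2.5% × £590,000.82 = £177,000.25…; cap = 12.5% × £590,000.82 = £73,750.10… → penalty = £73,750.10…
Interest (12.6%/yr ÷ 12 = 1.05%/month): £590,000.82 × ((1 + 0.0105)^12 − 1) = £78,787.1145…
Penalties + interest = £73,750.1025 + £78,787.1145… = £152,537.22

£152,537.22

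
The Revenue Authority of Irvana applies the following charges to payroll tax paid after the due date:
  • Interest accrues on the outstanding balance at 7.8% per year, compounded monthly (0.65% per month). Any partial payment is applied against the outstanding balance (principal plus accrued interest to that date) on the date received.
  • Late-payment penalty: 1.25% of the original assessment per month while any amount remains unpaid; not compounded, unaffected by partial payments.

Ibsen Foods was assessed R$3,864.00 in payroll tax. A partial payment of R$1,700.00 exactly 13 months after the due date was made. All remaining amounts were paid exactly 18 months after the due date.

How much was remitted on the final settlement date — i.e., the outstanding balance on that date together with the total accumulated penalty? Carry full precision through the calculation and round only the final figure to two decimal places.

Balance at month 13: R$3,864.0000 × (1 + 0.0065)^13 = R$4,203.5503…
After R$1,700.00 payment: R$4,203.5503… − R$1,700.00 = R$2,503.5503…
Balance at month 18: R$2,503.5503… × (1 + 0.0065)^5 = R$2,585.9803…
Penalty: 18 × 1.25% × R$3,864.00 = R$869.40
Final settlement = outstanding balance + penalty = R$2,585.9803… + R$869.40 = R$3,455.38

R$3,455.38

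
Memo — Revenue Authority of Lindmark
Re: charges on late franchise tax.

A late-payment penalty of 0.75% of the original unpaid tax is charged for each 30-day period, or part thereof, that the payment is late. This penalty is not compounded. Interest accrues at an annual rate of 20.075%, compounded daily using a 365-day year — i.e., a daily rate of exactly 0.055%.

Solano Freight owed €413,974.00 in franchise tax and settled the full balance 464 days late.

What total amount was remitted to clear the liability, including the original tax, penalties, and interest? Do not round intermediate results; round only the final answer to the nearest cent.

€583,963.81

Penalty periods: ⌈464/30⌉ = 16; penalty = 16 × 0.75% × €413,974.00 = €49,676.88
Interest: €413,974.00 × ((1 + 0.00055)^464 − 1) = €413,974.00 × 0.29062919… = €120,312.9294…
Total = €413,974.00 + €49,676.8800 + €120,312.9294… = €583,963.81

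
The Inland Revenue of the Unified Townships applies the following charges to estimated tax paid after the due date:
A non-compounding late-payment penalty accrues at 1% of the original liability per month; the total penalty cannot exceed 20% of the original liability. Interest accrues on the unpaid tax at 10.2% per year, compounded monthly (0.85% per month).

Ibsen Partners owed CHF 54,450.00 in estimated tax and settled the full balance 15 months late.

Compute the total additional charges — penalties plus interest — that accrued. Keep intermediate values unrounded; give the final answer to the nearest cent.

CHF 15,538.56

Penalty: 15 × 1% × CHF 54,450.00 = CHF 8,167.50 (below the 20% cap of CHF 10,890.00)
Interest: CHF 54,450.00 × ((1 + 0.0085)^15 − 1) = CHF 54,450.00 × 0.1353729… = CHF 7,371.0564…
Penalties + interest = CHF 8,167.5000 + CHF 7,371.0564… = CHF 15,538.56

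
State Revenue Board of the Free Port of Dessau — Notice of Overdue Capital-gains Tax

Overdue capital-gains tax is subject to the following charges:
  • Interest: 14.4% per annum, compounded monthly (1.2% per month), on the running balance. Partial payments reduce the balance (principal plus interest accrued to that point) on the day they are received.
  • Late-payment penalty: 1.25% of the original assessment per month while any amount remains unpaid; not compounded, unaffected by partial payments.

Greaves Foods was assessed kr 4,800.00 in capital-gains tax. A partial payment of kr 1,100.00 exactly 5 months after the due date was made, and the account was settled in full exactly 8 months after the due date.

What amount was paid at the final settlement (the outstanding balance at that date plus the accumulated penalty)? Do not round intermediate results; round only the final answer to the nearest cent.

Balance at month 5: kr 4,800.0000 × (1 + 0.012)^5 = kr 5,094.9954…
After kr 1,100.00 payment: kr 5,094.9954… − kr 1,100.00 = kr 3,994.9954…
Balance at month 8: kr 3,994.9954… × (1 + 0.012)^3 = kr 4,140.5480…
Penalty: 8 × 1.25% × kr 4,800.00 = kr 480.00
Final settlement = outstanding balance + penalty = kr 4,140.5480… + kr 480.00 = kr 4,620.55

kr 4,620.55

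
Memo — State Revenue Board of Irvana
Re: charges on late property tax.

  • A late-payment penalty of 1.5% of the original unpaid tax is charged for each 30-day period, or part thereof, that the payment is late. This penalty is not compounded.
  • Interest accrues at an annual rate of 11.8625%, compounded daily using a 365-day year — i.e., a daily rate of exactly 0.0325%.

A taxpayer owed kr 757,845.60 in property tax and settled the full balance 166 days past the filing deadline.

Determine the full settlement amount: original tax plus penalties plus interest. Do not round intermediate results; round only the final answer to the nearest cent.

kr 868,053.46

Penalty periods: ⌈166/30⌉ = 6; penalty = 6 × 1.5% × kr 757,845.60 = kr 68,206.10…
Interest: kr 757,845.60 × ((1 + 0.000325)^166 − 1) = kr 757,845.60 × 0.05542258… = kr 42,001.7572…
Total = kr 757,845.60 + kr 68,206.1040 + kr 42,001.7572… = kr 868,053.46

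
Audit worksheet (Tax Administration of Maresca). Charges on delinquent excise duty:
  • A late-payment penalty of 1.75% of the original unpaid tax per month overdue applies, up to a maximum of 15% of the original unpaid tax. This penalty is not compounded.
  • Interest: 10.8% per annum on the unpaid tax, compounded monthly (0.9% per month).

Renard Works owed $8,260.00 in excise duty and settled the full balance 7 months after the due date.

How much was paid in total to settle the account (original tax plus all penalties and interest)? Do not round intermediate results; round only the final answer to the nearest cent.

$9,806.49

Penalty: 7 × 1.75% × $8,260.00 = $1,011.85 (below the 15% cap of $1,239.00)
Interest: $8,260.00 × ((1 + 0.009)^7 − 1) = $8,260.00 × 0.0647267… = $534.6429…
Total = $8,260.00 + $1,011.8500 + $534.6429… = $9,806.49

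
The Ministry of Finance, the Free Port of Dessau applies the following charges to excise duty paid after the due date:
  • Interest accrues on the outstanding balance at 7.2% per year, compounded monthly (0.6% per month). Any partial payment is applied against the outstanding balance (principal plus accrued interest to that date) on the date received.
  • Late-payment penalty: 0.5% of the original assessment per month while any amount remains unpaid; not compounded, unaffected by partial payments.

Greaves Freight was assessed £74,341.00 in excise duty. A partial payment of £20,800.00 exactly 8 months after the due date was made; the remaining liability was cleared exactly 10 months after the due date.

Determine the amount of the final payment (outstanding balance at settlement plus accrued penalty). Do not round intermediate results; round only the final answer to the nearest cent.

Balance at month 8: £74,341.0000 × (1 + 0.006)^8 = £77,985.2097…
After £20,800.00 payment: £77,985.2097… − £20,800.00 = £57,185.2097…
Balance at month 10: £57,185.2097… × (1 + 0.006)^2 = £57,873.4909…
Penalty: 10 × 0.5% × £74,341.00 = £3,717.05
Final settlement = outstanding balance + penalty = £57,873.4909… + £3,717.05 = £61,590.54

£61,590.54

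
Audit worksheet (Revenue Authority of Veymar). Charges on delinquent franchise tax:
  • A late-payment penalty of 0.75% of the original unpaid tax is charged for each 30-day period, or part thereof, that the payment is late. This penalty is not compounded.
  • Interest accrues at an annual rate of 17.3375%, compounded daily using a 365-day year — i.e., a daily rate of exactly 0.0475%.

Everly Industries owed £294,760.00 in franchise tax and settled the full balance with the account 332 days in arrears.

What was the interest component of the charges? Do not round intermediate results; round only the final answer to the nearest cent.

Interest: £294,760.00 × ((1 + 0.000475)^332 − 1) = £294,760.00 × 0.17077106… = £50,336.4779…

£50,336.48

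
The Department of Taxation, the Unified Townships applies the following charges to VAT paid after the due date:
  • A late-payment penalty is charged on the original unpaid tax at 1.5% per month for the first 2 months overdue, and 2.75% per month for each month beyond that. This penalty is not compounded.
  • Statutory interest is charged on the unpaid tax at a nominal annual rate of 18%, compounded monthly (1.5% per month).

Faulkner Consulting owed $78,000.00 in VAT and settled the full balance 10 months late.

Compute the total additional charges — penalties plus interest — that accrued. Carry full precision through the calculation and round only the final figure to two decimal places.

Penalty, months 1–2: 2 × 1.5% × $78,000.00 = $2,340.00
Penalty, months 3–10: 8 × 2.75% × $78,000.00 = $17,160.00
Interest: $78,000.00 × ((1 + 0.015)^10 − 1) = $78,000.00 × 0.1605408… = $12,522.1844…
Penalties + interest = $19,500.0000 + $12,522.1844… = $32,022.18

$32,022.18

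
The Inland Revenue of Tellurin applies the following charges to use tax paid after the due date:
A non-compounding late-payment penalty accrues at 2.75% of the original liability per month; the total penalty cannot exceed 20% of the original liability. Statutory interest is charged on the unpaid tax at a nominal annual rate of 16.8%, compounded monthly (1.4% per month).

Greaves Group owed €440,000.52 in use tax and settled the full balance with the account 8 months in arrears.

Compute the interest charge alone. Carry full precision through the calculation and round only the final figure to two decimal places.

Interest: €440,000.52 × ((1 + 0.014)^8 − 1) = €440,000.52 × 0.1176444… = €51,763.5899…

€51,763.59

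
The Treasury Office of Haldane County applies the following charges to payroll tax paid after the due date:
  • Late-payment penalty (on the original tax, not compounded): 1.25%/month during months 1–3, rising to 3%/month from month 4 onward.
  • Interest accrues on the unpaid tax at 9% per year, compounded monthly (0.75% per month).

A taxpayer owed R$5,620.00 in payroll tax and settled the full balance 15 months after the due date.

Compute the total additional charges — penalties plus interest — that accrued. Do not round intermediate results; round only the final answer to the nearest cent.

Penalty, months 1–3: 3 × 1.25% × R$5,620.00 = R$210.75
Penalty, months 4–15: 12 × 3% × R$5,620.00 = R$2,023.20
Interest: R$5,620.00 × ((1 + 0.0075)^15 − 1) = R$5,620.00 × 0.1186026… = R$666.5466…
Penalties + interest = R$2,233.9500 + R$666.5466… = R$2,900.50

R$2,900.50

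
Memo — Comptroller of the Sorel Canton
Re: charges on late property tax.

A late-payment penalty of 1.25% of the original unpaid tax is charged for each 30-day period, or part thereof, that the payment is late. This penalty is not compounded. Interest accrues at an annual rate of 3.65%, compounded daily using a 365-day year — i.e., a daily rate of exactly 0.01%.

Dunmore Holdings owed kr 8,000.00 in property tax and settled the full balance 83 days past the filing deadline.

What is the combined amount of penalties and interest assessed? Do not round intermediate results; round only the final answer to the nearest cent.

kr 366.67

Penalty periods: ⌈83/30⌉ = 3; penalty = 3 × 1.25% × kr 8,000.00 = kr 300.00
Interest: kr 8,000.00 × ((1 + 0.0001)^83 − 1) = kr 8,000.00 × 0.00833412… = kr 66.6730…
Penalties + interest = kr 300.0000 + kr 66.6730… = kr 366.67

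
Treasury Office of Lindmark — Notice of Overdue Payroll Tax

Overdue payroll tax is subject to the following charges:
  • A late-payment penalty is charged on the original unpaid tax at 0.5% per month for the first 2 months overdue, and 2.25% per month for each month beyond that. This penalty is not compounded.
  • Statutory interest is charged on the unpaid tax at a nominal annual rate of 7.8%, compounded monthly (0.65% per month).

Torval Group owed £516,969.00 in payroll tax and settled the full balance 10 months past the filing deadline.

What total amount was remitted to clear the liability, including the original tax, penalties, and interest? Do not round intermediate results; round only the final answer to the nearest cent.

Penalty, months 1–2: 2 × 0.5% × £516,969.00 = £5,169.69
Penalty, months 3–10: 8 × 2.25% × £516,969.00 = £93,054.42
Interest: £516,969.00 × ((1 + 0.0065)^10 − 1) = £516,969.00 × 0.0669346… = £34,603.1043…
Total = £516,969.00 + £98,224.1100 + £34,603.1043… = £649,796.21

£649,796.21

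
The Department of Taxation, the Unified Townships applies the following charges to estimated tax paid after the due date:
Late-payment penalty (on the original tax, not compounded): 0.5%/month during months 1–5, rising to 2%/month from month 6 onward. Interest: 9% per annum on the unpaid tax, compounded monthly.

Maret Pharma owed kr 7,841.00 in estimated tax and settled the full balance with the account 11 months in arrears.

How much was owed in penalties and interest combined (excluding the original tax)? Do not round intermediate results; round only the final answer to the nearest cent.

Penalty, months 1–5: 5 × 0.5% × kr 7,841.00 = kr 196.03…
Penalty, months 6–11: 6 × 2% × kr 7,841.00 = kr 940.92
Interest (9%/yr ÷ 12 = 0.75%/month): kr 7,841.00 × ((1 + 0.0075)^11 − 1) = kr 671.6947…
Penalties + interest = kr 1,136.9450 + kr 671.6947… = kr 1,808.64

kr 1,808.64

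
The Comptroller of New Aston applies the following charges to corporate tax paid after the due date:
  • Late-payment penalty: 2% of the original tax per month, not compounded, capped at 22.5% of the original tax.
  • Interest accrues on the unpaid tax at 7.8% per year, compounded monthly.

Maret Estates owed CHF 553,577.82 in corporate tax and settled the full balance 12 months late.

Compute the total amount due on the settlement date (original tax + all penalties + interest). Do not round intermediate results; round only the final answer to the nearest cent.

Penalty (uncapped): 12 × 2% × CHF 553,577.82 = CHF 132,858.68…; cap = 22.5% × CHF 553,577.82 = CHF 124,555.01… → penalty = CHF 124,555.01…
Interest (7.8%/yr ÷ 12 = 0.65%/month): CHF 553,577.82 × ((1 + 0.0065)^12 − 1) = CHF 44,756.6618…
Total = CHF 553,577.82 + CHF 124,555.0095 + CHF 44,756.6618… = CHF 722,889.49

CHF 722,889.49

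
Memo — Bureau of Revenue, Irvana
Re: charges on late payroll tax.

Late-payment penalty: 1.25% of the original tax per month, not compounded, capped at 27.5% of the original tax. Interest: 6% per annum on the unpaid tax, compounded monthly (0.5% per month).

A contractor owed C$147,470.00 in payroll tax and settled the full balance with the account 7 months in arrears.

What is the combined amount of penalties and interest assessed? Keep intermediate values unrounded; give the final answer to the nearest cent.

C$18,143.15

Penalty: 7 × 1.25% × C$147,470.00 = C$12,903.63… (below the 27.5% cap of C$40,554.25)
Interest: C$147,470.00 × ((1 + 0.005)^7 − 1) = C$147,470.00 × 0.0355294… = C$5,239.5202…
Penalties + interest = C$12,903.6250 + C$5,239.5202… = C$18,143.15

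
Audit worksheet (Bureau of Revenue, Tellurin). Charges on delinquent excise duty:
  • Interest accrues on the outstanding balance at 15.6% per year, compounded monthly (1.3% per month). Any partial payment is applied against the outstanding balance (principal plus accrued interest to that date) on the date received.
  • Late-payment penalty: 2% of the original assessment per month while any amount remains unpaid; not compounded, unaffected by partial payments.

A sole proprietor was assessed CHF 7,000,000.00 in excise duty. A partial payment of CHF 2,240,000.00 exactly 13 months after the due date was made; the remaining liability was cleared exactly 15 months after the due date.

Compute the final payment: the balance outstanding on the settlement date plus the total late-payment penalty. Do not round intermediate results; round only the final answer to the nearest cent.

Balance at month 13: CHF 7,000,000.0000 × (1 + 0.013)^13 = CHF 8,279,818.7455…
After CHF 2,240,000.00 payment: CHF 8,279,818.7455… − CHF 2,240,000.00 = CHF 6,039,818.7455…
Balance at month 15: CHF 6,039,818.7455… × (1 + 0.013)^2 = CHF 6,197,874.7623…
Penalty: 15 × 2% × CHF 7,000,000.00 = CHF 2,100,000.00
Final settlement = outstanding balance + penalty = CHF 6,197,874.7623… + CHF 2,100,000.00 = CHF 8,297,874.76

CHF 8,297,874.76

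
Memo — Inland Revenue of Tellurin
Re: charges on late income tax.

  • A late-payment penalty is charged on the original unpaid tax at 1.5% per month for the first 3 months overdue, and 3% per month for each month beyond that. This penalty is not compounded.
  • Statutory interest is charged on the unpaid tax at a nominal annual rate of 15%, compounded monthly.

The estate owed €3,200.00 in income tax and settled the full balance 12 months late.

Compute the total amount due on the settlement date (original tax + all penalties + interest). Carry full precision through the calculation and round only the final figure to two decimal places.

€4,722.41

Penalty, months 1–3: 3 × 1.5% × €3,200.00 = €144.00
Penalty, months 4–12: 9 × 3% × €3,200.00 = €864.00
Interest (15%/yr ÷ 12 = 1.25%/month): €3,200.00 × ((1 + 0.0125)^12 − 1) = €514.4145…
Total = €3,200.00 + €1,008.0000 + €514.4145… = €4,722.41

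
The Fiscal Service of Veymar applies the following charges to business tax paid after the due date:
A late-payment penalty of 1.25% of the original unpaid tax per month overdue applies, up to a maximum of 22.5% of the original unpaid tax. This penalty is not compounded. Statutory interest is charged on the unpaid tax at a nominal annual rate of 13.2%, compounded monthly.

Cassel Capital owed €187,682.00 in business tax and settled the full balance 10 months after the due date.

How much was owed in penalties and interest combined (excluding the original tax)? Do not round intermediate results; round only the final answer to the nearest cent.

€45,157.76

Penalty: 10 × 1.25% × €187,682.00 = €23,460.25 (below the 22.5% cap of €42,228.45)
Interest (13.2%/yr ÷ 12 = 1.1%/month): €187,682.00 × ((1 + 0.011)^10 − 1) = €21,697.5098…
Penalties + interest = €23,460.2500 + €21,697.5098… = €45,157.76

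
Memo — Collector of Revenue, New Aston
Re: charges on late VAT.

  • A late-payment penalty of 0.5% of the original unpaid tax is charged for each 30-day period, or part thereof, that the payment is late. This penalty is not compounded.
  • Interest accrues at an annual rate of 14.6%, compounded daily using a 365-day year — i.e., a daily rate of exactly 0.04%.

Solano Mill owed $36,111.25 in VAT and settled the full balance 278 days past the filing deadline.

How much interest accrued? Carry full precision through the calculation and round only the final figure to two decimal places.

Interest: $36,111.25 × ((1 + 0.0004)^278 − 1) = $36,111.25 × 0.11759356… = $4,246.4504…

$4,246.45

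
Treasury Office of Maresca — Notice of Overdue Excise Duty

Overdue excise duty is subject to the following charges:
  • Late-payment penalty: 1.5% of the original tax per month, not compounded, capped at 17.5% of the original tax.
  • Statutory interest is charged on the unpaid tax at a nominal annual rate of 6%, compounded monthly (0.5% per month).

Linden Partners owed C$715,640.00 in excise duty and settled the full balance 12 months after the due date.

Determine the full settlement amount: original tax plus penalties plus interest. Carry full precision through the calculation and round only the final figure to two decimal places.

Penalty (uncapped): 12 × 1.5% × C$715,640.00 = C$128,815.20; cap = 17.5% × C$715,640.00 = C$125,237.00 → penalty = C$125,237.00
Interest: C$715,640.00 × ((1 + 0.005)^12 − 1) = C$715,640.00 × 0.0616778… = C$44,139.1093…
Total = C$715,640.00 + C$125,237.0000 + C$44,139.1093… = C$885,016.11

C$885,016.11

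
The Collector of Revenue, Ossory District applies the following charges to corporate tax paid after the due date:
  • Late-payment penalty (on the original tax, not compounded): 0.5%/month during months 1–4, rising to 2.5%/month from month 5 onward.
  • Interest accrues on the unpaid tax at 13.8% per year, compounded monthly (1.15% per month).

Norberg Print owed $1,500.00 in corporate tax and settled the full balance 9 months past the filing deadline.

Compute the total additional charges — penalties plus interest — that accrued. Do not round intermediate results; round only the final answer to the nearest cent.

Penalty, months 1–4: 4 × 0.5% × $1,500.00 = $30.00
Penalty, months 5–9: 5 × 2.5% × $1,500.00 = $187.50
Interest: $1,500.00 × ((1 + 0.0115)^9 − 1) = $1,500.00 × 0.1083910… = $162.5865…
Penalties + interest = $217.5000 + $162.5865… = $380.09

$380.09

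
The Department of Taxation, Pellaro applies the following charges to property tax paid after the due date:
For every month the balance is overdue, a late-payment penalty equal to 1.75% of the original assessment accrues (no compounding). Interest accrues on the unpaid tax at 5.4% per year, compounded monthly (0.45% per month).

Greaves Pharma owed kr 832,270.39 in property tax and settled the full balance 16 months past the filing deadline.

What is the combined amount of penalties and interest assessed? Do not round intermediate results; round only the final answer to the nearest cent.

Late-payment penalty = 1.75% × kr 832,270.39 × 16 mo = kr 233,035.71…
Interest: kr 832,270.39 × ((1 + 0.0045)^16 − 1) = kr 832,270.39 × 0.0744818… = kr 61,988.9838…
Penalties + interest = kr 233,035.7092 + kr 61,988.9838… = kr 295,024.69

kr 295,024.69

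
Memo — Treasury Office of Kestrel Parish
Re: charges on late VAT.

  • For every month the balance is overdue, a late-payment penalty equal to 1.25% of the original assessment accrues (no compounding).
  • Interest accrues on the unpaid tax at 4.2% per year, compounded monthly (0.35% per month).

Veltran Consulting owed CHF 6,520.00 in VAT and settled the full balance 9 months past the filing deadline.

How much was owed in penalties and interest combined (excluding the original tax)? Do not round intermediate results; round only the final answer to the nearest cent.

CHF 941.78

Late-payment penalty = 1.25% × CHF 6,520.00 × 9 mo = CHF 733.50
Interest: CHF 6,520.00 × ((1 + 0.0035)^9 − 1) = CHF 6,520.00 × 0.0319446… = CHF 208.2789…
Penalties + interest = CHF 733.5000 + CHF 208.2789… = CHF 941.78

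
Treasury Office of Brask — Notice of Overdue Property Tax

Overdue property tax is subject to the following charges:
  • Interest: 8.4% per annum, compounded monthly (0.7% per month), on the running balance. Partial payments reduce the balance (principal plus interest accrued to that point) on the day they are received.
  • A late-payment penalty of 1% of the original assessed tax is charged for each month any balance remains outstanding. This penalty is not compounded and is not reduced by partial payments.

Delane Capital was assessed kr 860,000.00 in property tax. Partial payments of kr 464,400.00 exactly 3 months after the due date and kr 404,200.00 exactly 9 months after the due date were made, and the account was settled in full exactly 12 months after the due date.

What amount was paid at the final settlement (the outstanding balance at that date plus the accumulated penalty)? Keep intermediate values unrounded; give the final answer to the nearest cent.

Balance at month 3: kr 860,000.0000 × (1 + 0.007)^3 = kr 878,186.7150…
After kr 464,400.00 payment: kr 878,186.7150… − kr 464,400.00 = kr 413,786.7150…
Balance at month 9: kr 413,786.7150… × (1 + 0.007)^6 = kr 431,472.7438…
After kr 404,200.00 payment: kr 431,472.7438… − kr 404,200.00 = kr 27,272.7438…
Balance at month 12: kr 27,272.7438… × (1 + 0.007)^3 = kr 27,849.4898…
Penalty: 12 × 1% × kr 860,000.00 = kr 103,200.00
Final settlement = outstanding balance + penalty = kr 27,849.4898… + kr 103,200.00 = kr 131,049.49

kr 131,049.49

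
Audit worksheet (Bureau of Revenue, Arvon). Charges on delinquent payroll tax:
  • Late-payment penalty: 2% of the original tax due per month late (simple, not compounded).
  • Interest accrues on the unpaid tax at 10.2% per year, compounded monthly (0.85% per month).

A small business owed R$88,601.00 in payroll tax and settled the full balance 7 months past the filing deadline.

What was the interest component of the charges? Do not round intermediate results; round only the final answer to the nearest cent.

R$5,408.11

Interest: R$88,601.00 × ((1 + 0.0085)^7 − 1) = R$88,601.00 × 0.0610389… = R$5,408.1101…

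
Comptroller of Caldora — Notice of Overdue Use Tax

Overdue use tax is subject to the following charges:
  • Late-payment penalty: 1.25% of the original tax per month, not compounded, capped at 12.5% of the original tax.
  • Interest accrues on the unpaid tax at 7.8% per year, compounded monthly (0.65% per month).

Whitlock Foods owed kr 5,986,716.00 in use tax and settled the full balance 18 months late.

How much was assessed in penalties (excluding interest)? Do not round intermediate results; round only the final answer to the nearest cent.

kr 748,339.50

Penalty (uncapped): 18 × 1.25% × kr 5,986,716.00 = kr 1,347,011.10; cap = 12.5% × kr 5,986,716.00 = kr 748,339.50 → penalty = kr 748,339.50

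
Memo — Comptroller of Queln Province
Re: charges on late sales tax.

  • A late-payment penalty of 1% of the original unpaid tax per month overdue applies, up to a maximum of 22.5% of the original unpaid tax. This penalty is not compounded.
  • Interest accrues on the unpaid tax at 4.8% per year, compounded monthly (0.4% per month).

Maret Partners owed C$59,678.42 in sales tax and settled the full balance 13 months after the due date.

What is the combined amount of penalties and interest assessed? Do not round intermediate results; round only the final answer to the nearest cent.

C$10,937.05

Penalty: 13 × 1% × C$59,678.42 = C$7,758.19… (below the 22.5% cap of C$13,427.64…)
Interest: C$59,678.42 × ((1 + 0.004)^13 − 1) = C$59,678.42 × 0.0532665… = C$3,178.8599…
Penalties + interest = C$7,758.1946 + C$3,178.8599… = C$10,937.05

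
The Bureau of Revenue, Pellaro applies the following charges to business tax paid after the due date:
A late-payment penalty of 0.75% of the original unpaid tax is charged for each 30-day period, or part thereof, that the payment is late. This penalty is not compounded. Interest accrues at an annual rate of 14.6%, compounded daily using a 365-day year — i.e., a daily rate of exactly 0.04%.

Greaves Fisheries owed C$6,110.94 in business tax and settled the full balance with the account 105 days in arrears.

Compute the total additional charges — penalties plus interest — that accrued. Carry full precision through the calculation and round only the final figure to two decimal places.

C$445.40

Penalty periods: ⌈105/30⌉ = 4; penalty = 4 × 0.75% × C$6,110.94 = C$183.33…
Interest: C$6,110.94 × ((1 + 0.0004)^105 − 1) = C$6,110.94 × 0.04288572… = C$262.0721…
Penalties + interest = C$183.3282 + C$262.0721… = C$445.40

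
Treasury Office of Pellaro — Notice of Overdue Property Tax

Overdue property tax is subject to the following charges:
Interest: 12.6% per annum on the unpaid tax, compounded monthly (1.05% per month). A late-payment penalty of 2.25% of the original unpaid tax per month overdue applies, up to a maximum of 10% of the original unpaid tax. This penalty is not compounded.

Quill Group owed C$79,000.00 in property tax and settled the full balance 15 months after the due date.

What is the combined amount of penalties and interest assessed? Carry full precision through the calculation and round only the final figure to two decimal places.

C$21,299.98

Penalty (uncapped): 15 × 2.25% × C$79,000.00 = C$26,662.50; cap = 10% × C$79,000.00 = C$7,900.00 → penalty = C$7,900.00
Interest: C$79,000.00 × ((1 + 0.0105)^15 − 1) = C$79,000.00 × 0.1696200… = C$13,399.9761…
Penalties + interest = C$7,900.0000 + C$13,399.9761… = C$21,299.98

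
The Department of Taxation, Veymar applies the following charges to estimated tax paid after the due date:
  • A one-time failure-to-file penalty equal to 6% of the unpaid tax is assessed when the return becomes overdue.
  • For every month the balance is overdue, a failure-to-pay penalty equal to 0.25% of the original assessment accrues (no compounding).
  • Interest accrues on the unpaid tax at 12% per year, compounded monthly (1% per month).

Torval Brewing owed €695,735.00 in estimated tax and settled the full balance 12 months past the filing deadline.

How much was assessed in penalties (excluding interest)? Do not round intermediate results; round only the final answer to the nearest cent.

€62,616.15

Failure-to-file penalty: 6% × €695,735.00 = €41,744.10
Failure-to-pay penalty = 0.25% × €695,735.00 × 12 mo = €20,872.05
Total penalty = €41,744.10 + €20,872.05 = €62,616.15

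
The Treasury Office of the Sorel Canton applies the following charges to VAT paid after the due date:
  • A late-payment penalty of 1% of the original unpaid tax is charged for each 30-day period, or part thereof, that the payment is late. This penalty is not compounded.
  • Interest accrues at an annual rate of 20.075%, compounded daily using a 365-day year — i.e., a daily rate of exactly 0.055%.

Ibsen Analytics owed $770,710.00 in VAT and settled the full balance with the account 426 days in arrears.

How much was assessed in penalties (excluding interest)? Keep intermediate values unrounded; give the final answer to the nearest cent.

$115,606.50

Penalty periods: ⌈426/30⌉ = 15; penalty = 15 × 1% × $770,710.00 = $115,606.50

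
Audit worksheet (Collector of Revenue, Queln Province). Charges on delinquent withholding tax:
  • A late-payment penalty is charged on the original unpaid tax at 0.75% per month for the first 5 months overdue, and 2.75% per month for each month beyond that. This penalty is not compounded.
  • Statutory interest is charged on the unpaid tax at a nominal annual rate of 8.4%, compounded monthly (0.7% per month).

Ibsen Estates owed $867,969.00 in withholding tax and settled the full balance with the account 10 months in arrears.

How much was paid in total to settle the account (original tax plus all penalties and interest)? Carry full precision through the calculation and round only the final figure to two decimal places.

Penalty, months 1–5: 5 × 0.75% × $867,969.00 = $32,548.84…
Penalty, months 6–10: 5 × 2.75% × $867,969.00 = $119,345.74…
Interest: $867,969.00 × ((1 + 0.007)^10 − 1) = $867,969.00 × 0.0722467… = $62,707.8686…
Total = $867,969.00 + $151,894.5750 + $62,707.8686… = $1,082,571.44

$1,082,571.44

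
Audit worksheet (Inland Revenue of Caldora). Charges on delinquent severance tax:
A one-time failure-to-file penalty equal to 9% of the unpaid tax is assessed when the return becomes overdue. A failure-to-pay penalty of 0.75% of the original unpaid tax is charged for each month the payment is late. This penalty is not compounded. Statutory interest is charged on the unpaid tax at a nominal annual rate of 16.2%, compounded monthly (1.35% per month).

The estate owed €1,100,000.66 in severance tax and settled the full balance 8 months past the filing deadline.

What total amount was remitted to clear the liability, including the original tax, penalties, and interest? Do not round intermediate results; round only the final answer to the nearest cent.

€1,389,568.28

Failure-to-file penalty: 9% × €1,100,000.66 = €99,000.06…
Failure-to-pay penalty: 8 × 0.75% × €1,100,000.66 = €66,000.04…
Interest: €1,100,000.66 × ((1 + 0.0135)^8 − 1) = €1,100,000.66 × 0.1132431… = €124,567.5192…
Total = €1,100,000.66 + €165,000.0990 + €124,567.5192… = €1,389,568.28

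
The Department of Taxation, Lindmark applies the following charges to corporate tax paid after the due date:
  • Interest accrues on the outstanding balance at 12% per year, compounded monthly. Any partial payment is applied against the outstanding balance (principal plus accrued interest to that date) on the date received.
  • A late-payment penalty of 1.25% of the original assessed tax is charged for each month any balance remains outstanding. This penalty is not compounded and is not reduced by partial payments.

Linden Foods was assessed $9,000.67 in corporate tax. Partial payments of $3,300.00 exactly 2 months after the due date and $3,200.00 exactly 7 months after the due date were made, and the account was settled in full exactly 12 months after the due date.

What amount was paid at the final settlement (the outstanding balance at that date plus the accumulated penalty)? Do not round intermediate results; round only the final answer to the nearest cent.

$4,483.80

Monthly rate = 12% ÷ 12 = 1%
Balance at month 2: $9,000.6700 × (1 + 0.01)^2 = $9,181.5835…
After $3,300.00 payment: $9,181.5835… − $3,300.00 = $5,881.5835…
Balance at month 7: $5,881.5835… × (1 + 0.01)^5 = $6,181.6033…
After $3,200.00 payment: $6,181.6033… − $3,200.00 = $2,981.6033…
Balance at month 12: $2,981.6033… × (1 + 0.01)^5 = $3,133.6951…
Penalty: 12 × 1.25% × $9,000.67 = $1,350.10…
Final settlement = outstanding balance + penalty = $3,133.6951… + $1,350.10… = $4,483.80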